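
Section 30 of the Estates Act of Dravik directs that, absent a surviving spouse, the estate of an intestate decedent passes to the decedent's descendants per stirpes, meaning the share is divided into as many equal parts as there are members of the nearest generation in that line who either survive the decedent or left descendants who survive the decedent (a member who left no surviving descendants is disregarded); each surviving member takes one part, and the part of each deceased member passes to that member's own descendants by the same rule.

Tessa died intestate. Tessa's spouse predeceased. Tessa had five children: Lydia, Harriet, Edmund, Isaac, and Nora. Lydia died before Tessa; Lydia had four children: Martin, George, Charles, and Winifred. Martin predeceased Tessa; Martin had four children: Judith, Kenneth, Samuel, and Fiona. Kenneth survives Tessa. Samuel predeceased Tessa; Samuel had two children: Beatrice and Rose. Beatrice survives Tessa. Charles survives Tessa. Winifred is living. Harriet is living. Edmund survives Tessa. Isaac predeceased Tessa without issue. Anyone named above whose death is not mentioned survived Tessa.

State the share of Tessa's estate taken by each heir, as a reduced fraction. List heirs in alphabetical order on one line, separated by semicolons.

There is no surviving spouse, so the entire estate passes to Tessa's descendants per stirpes.
Isaac left no surviving issue, so that branch lapses and is disregarded.
The estate is divided into 4 equal shares of 1/4 among Lydia, Harriet, Edmund, Nora.
Lydia predeceased; the 1/4 allotted to Lydia's branch passes to Lydia's issue by representation.
The 1/4 is divided into 4 equal shares of 1/16 among Martin, George, Charles, Winifred.
Martin predeceased; the 1/16 allotted to Martin's branch passes to Martin's issue by representation.
The 1/16 is divided into 4 equal shares of 1/64 among Judith, Kenneth, Samuel, Fiona.
Judith is living and takes 1/64.
Kenneth is living and takes 1/64.
Samuel predeceased; the 1/64 allotted to Samuel's branch passes to Samuel's issue by representation.
The 1/64 is divided into 2 equal shares of 1/128 among Beatrice, Rose.
Beatrice is living and takes 1/128.
Rose is living and takes 1/128.
Fiona is living and takes 1/64.
George is living and takes 1/16.
Charles is living and takes 1/16.
Winifred is living and takes 1/16.
Harriet is living and takes 1/4.
Edmund is living and takes 1/4.
Nora is living and takes 1/4.

Beatrice 1/128; Charles 1/16; Edmund 1/4; Fiona 1/64; George 1/16; Harriet 1/4; Judith 1/64; Kenneth 1/64; Nora 1/4; Rose 1/128; Winifred 1/16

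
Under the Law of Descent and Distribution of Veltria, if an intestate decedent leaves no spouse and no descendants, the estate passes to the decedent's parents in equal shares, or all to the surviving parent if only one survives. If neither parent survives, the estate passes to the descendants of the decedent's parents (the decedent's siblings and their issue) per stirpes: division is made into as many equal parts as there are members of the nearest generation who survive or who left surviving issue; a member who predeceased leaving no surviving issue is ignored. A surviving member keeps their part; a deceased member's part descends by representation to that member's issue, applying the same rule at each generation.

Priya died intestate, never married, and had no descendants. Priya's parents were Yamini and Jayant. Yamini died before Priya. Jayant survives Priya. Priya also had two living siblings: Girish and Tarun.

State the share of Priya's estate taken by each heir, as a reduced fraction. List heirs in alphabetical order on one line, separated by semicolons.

Jayant 1

Only one parent, Jayant, survives, so Jayant takes the entire estate. The siblings take nothing because a surviving parent has priority.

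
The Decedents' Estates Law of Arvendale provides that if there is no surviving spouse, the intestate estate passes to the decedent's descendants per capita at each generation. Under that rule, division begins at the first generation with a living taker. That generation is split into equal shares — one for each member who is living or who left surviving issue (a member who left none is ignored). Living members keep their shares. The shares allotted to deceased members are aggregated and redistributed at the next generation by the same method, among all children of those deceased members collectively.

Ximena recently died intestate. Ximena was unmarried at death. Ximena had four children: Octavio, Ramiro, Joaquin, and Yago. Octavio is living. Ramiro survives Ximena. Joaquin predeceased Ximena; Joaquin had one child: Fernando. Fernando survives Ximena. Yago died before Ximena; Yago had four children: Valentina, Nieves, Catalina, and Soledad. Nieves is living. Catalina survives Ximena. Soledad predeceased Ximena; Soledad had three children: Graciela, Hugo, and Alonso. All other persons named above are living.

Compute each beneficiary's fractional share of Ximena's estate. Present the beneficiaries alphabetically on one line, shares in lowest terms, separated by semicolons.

There is no surviving spouse, so the entire estate passes to Ximena's descendants per capita at each generation.
At generation 1 (Octavio, Ramiro, Joaquin, Yago) there are 4 shares of (1)/4 = 1/4 each.
Living: Octavio and Ramiro — each takes 1/4.
Deceased: Joaquin and Yago. Their combined 1/2 is pooled and carried to generation 2.
At generation 2 (Fernando, Valentina, Nieves, Catalina, Soledad) there are 5 shares of (1/2)/5 = 1/10 each.
Living: Fernando, Valentina, Nieves, and Catalina — each takes 1/10.
Deceased: Soledad. That 1/10 share is carried to generation 3.
At generation 3 (Graciela, Hugo, Alonso) there are 3 shares of (1/10)/3 = 1/30 each.
Living: Graciela, Hugo, and Alonso — each takes 1/30.

Alonso 1/30; Catalina 1/10; Fernando 1/10; Graciela 1/30; Hugo 1/30; Nieves 1/10; Octavio 1/4; Ramiro 1/4; Valentina 1/10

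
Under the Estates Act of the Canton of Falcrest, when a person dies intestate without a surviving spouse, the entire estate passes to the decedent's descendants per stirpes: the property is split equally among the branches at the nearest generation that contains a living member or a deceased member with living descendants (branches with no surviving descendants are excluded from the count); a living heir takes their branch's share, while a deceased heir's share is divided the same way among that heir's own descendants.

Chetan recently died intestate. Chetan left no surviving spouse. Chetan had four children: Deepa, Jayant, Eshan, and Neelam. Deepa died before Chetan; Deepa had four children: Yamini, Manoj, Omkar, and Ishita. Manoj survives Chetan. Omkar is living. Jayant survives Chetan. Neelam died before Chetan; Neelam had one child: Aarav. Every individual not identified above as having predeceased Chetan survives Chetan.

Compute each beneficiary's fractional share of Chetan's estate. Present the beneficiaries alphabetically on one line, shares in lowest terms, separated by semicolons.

Aarav 1/4; Eshan 1/4; Ishita 1/16; Jayant 1/4; Manoj 1/16; Omkar 1/16; Yamini 1/16

There is no surviving spouse, so the entire estate passes to Chetan's descendants per stirpes.
The estate is divided into 4 equal shares of 1/4 among Deepa, Jayant, Eshan, Neelam.
Deepa predeceased; the 1/4 allotted to Deepa's branch passes to Deepa's issue by representation.
The 1/4 is divided into 4 equal shares of 1/16 among Yamini, Manoj, Omkar, Ishita.
Yamini is living and takes 1/16.
Manoj is living and takes 1/16.
Omkar is living and takes 1/16.
Ishita is living and takes 1/16.
Jayant is living and takes 1/4.
Eshan is living and takes 1/4.
Neelam predeceased; the 1/4 allotted to Neelam's branch passes to Neelam's issue by representation.
Aarav is the sole taker at this level and receives the full 1/4.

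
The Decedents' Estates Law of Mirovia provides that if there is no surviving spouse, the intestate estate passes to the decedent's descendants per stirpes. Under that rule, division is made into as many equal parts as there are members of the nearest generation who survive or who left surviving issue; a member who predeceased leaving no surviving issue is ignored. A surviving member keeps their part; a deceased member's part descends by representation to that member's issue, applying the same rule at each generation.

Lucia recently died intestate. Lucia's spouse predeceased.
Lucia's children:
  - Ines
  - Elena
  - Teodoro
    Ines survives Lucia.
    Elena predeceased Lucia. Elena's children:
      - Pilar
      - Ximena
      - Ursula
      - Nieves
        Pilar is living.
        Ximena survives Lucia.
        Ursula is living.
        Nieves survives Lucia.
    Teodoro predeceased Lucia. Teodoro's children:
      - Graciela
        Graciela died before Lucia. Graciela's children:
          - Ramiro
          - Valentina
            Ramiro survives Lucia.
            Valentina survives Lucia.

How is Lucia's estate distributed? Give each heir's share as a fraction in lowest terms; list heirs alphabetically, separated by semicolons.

There is no surviving spouse, so the entire estate passes to Lucia's descendants per stirpes.
The estate is divided into 3 equal shares of 1/3 among Ines, Elena, Teodoro.
Ines is living and takes 1/3.
Elena predeceased; the 1/3 allotted to Elena's branch passes to Elena's issue by representation.
The 1/3 is divided into 4 equal shares of 1/12 among Pilar, Ximena, Ursula, Nieves.
Pilar is living and takes 1/12.
Ximena is living and takes 1/12.
Ursula is living and takes 1/12.
Nieves is living and takes 1/12.
Teodoro predeceased; the 1/3 allotted to Teodoro's branch passes to Teodoro's issue by representation.
Graciela's line is the sole branch at this level, so the full 1/3 passes to Graciela's issue by representation.
The 1/3 is divided into 2 equal shares of 1/6 among Ramiro, Valentina.
Ramiro is living and takes 1/6.
Valentina is living and takes 1/6.

Ines 1/3; Nieves 1/12; Pilar 1/12; Ramiro 1/6; Ursula 1/12; Valentina 1/6; Ximena 1/12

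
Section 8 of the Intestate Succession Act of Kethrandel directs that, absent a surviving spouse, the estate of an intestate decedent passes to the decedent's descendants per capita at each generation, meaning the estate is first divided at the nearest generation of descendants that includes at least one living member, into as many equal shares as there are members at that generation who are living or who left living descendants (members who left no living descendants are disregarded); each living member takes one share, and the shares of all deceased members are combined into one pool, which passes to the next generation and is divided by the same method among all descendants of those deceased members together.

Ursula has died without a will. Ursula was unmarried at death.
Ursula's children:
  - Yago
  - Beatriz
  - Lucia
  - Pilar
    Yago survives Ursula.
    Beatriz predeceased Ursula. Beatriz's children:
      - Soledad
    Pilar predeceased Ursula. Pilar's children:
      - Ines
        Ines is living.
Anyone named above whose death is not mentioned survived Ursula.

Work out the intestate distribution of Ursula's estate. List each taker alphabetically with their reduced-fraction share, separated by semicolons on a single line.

Ines 1/4; Lucia 1/4; Soledad 1/4; Yago 1/4

There is no surviving spouse, so the entire estate passes to Ursula's descendants per capita at each generation.
At generation 1 (Yago, Beatriz, Lucia, Pilar) there are 4 shares of (1)/4 = 1/4 each.
Living: Yago and Lucia — each takes 1/4.
Deceased: Beatriz and Pilar. Their combined 1/2 is pooled and carried to generation 2.
At generation 2 (Soledad, Ines) there are 2 shares of (1/2)/2 = 1/4 each.
Living: Soledad and Ines — each takes 1/4.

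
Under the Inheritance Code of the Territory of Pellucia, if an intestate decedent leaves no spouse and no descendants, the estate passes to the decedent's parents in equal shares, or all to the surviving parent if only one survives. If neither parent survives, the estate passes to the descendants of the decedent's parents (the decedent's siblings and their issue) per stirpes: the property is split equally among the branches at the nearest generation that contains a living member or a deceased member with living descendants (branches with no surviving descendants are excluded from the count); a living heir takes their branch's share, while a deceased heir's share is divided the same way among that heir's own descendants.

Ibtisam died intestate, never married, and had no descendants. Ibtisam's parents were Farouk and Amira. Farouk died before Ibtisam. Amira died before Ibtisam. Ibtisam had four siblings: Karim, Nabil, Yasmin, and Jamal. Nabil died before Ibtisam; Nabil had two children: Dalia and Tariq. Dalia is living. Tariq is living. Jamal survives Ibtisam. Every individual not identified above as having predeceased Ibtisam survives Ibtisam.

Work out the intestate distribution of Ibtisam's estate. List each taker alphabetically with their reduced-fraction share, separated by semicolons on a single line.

Neither parent survives and there are no descendants, so the estate passes to Ibtisam's siblings and their issue per stirpes.
The estate is divided into 4 equal shares of 1/4 among Karim, Nabil, Yasmin, Jamal.
Karim is living and takes 1/4.
Nabil predeceased; the 1/4 allotted to Nabil's branch passes to Nabil's issue by representation.
The 1/4 is divided into 2 equal shares of 1/8 among Dalia, Tariq.
Dalia is living and takes 1/8.
Tariq is living and takes 1/8.
Yasmin is living and takes 1/4.
Jamal is living and takes 1/4.

Dalia 1/8; Jamal 1/4; Karim 1/4; Tariq 1/8; Yasmin 1/4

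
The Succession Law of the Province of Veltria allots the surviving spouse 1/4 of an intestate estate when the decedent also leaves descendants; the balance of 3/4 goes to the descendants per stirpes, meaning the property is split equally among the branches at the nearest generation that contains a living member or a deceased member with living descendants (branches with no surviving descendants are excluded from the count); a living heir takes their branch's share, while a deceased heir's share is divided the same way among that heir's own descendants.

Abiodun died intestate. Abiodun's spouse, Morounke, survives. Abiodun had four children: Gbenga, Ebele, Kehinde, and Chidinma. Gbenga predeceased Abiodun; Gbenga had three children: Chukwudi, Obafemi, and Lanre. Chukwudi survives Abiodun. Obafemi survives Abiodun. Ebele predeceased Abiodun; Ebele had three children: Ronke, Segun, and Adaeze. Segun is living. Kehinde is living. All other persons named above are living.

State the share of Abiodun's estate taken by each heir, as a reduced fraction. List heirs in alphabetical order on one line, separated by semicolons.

Adaeze 1/16; Chidinma 3/16; Chukwudi 1/16; Kehinde 3/16; Lanre 1/16; Morounke 1/4; Obafemi 1/16; Ronke 1/16; Segun 1/16

Morounke, as surviving spouse, takes 1/4.
The remaining 3/4 passes to Abiodun's descendants per stirpes.
The 3/4 is divided into 4 equal shares of 3/16 among Gbenga, Ebele, Kehinde, Chidinma.
Gbenga predeceased; the 3/16 allotted to Gbenga's branch passes to Gbenga's issue by representation.
The 3/16 is divided into 3 equal shares of 1/16 among Chukwudi, Obafemi, Lanre.
Chukwudi is living and takes 1/16.
Obafemi is living and takes 1/16.
Lanre is living and takes 1/16.
Ebele predeceased; the 3/16 allotted to Ebele's branch passes to Ebele's issue by representation.
The 3/16 is divided into 3 equal shares of 1/16 among Ronke, Segun, Adaeze.
Ronke is living and takes 1/16.
Segun is living and takes 1/16.
Adaeze is living and takes 1/16.
Kehinde is living and takes 3/16.
Chidinma is living and takes 3/16.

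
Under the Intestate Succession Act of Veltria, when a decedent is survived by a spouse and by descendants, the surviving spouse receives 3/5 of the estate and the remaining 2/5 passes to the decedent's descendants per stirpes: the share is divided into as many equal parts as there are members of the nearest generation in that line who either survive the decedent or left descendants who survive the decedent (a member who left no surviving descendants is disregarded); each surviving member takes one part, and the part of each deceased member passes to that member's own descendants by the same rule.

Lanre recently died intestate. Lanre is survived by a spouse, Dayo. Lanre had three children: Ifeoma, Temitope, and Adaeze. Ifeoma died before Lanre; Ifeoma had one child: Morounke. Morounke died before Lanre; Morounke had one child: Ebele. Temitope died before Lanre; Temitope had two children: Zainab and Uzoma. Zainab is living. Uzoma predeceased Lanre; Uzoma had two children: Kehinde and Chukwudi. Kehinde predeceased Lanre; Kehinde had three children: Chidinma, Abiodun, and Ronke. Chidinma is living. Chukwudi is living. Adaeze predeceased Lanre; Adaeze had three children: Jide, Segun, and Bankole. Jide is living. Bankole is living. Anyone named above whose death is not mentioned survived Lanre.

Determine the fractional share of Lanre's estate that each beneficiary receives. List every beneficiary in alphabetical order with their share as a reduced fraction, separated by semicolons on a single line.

Dayo, as surviving spouse, takes 3/5.
The remaining 2/5 passes to Lanre's descendants per stirpes.
The 2/5 is divided into 3 equal shares of 2/15 among Ifeoma, Temitope, Adaeze.
Ifeoma predeceased; the 2/15 allotted to Ifeoma's branch passes to Ifeoma's issue by representation.
Morounke's line is the sole branch at this level, so the full 2/15 passes to Morounke's issue by representation.
Ebele is the sole taker at this level and receives the full 2/15.
Temitope predeceased; the 2/15 allotted to Temitope's branch passes to Temitope's issue by representation.
The 2/15 is divided into 2 equal shares of 1/15 among Zainab, Uzoma.
Zainab is living and takes 1/15.
Uzoma predeceased; the 1/15 allotted to Uzoma's branch passes to Uzoma's issue by representation.
The 1/15 is divided into 2 equal shares of 1/30 among Kehinde, Chukwudi.
Kehinde predeceased; the 1/30 allotted to Kehinde's branch passes to Kehinde's issue by representation.
The 1/30 is divided into 3 equal shares of 1/90 among Chidinma, Abiodun, Ronke.
Chidinma is living and takes 1/90.
Abiodun is living and takes 1/90.
Ronke is living and takes 1/90.
Chukwudi is living and takes 1/30.
Adaeze predeceased; the 2/15 allotted to Adaeze's branch passes to Adaeze's issue by representation.
The 2/15 is divided into 3 equal shares of 2/45 among Jide, Segun, Bankole.
Jide is living and takes 2/45.
Segun is living and takes 2/45.
Bankole is living and takes 2/45.

Abiodun 1/90; Bankole 2/45; Chidinma 1/90; Chukwudi 1/30; Dayo 3/5; Ebele 2/15; Jide 2/45; Ronke 1/90; Segun 2/45; Zainab 1/15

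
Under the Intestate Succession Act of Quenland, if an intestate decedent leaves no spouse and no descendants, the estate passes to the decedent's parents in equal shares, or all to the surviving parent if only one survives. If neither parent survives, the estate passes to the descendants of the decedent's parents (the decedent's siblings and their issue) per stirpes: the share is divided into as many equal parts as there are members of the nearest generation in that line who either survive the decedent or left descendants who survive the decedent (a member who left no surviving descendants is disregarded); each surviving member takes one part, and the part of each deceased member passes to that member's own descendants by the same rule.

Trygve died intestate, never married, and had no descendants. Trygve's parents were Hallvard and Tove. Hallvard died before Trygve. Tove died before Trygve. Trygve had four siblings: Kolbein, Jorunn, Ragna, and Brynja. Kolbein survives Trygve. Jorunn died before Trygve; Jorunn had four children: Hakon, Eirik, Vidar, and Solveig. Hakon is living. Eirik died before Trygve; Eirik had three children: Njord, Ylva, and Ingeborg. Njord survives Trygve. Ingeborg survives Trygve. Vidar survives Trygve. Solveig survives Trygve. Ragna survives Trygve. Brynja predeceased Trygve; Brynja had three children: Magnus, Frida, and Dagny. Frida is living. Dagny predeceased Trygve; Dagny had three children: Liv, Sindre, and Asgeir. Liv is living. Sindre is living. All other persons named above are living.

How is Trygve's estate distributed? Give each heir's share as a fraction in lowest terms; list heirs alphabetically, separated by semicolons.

Neither parent survives and there are no descendants, so the estate passes to Trygve's siblings and their issue per stirpes.
The estate is divided into 4 equal shares of 1/4 among Kolbein, Jorunn, Ragna, Brynja.
Kolbein is living and takes 1/4.
Jorunn predeceased; the 1/4 allotted to Jorunn's branch passes to Jorunn's issue by representation.
The 1/4 is divided into 4 equal shares of 1/16 among Hakon, Eirik, Vidar, Solveig.
Hakon is living and takes 1/16.
Eirik predeceased; the 1/16 allotted to Eirik's branch passes to Eirik's issue by representation.
The 1/16 is divided into 3 equal shares of 1/48 among Njord, Ylva, Ingeborg.
Njord is living and takes 1/48.
Ylva is living and takes 1/48.
Ingeborg is living and takes 1/48.
Vidar is living and takes 1/16.
Solveig is living and takes 1/16.
Ragna is living and takes 1/4.
Brynja predeceased; the 1/4 allotted to Brynja's branch passes to Brynja's issue by representation.
The 1/4 is divided into 3 equal shares of 1/12 among Magnus, Frida, Dagny.
Magnus is living and takes 1/12.
Frida is living and takes 1/12.
Dagny predeceased; the 1/12 allotted to Dagny's branch passes to Dagny's issue by representation.
The 1/12 is divided into 3 equal shares of 1/36 among Liv, Sindre, Asgeir.
Liv is living and takes 1/36.
Sindre is living and takes 1/36.
Asgeir is living and takes 1/36.

Asgeir 1/36; Frida 1/12; Hakon 1/16; Ingeborg 1/48; Kolbein 1/4; Liv 1/36; Magnus 1/12; Njord 1/48; Ragna 1/4; Sindre 1/36; Solveig 1/16; Vidar 1/16; Ylva 1/48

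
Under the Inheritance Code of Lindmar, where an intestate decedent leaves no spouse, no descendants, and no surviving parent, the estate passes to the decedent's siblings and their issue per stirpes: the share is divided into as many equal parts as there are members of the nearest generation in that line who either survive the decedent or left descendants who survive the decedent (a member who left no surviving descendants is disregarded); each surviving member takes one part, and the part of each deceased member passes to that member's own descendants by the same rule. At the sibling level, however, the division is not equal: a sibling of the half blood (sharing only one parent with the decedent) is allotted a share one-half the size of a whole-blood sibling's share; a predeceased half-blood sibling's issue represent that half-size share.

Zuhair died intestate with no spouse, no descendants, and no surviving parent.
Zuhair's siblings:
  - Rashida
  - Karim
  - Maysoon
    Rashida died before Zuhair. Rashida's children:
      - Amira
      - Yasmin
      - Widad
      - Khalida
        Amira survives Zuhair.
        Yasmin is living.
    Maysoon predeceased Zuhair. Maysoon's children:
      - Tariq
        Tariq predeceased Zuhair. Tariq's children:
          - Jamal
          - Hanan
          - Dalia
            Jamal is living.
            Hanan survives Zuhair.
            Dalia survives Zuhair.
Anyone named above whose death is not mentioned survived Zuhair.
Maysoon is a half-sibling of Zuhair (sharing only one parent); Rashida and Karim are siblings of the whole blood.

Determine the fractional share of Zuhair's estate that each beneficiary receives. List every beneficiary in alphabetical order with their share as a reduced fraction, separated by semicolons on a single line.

Amira 1/10; Dalia 1/15; Hanan 1/15; Jamal 1/15; Karim 2/5; Khalida 1/10; Widad 1/10; Yasmin 1/10

No spouse, descendants, or parent survives, so the estate passes to Zuhair's siblings per stirpes.
Half-blood siblings count for one-half the weight of whole-blood siblings at the initial division.
Dividing 1 in proportion to weights (total weight 5/2): Rashida (weight 1) → 2/5; Karim (weight 1) → 2/5; Maysoon (weight 1/2) → 1/5.
Rashida predeceased; the 2/5 allotted to Rashida's branch passes to Rashida's issue by representation.
The 2/5 is divided into 4 equal shares of 1/10 among Amira, Yasmin, Widad, Khalida.
Amira is living and takes 1/10.
Yasmin is living and takes 1/10.
Widad is living and takes 1/10.
Khalida is living and takes 1/10.
Karim is living and takes 2/5.
Maysoon predeceased; the 1/5 allotted to Maysoon's branch passes to Maysoon's issue by representation.
Tariq's line is the sole branch at this level, so the full 1/5 passes to Tariq's issue by representation.
The 1/5 is divided into 3 equal shares of 1/15 among Jamal, Hanan, Dalia.
Jamal is living and takes 1/15.
Hanan is living and takes 1/15.
Dalia is living and takes 1/15.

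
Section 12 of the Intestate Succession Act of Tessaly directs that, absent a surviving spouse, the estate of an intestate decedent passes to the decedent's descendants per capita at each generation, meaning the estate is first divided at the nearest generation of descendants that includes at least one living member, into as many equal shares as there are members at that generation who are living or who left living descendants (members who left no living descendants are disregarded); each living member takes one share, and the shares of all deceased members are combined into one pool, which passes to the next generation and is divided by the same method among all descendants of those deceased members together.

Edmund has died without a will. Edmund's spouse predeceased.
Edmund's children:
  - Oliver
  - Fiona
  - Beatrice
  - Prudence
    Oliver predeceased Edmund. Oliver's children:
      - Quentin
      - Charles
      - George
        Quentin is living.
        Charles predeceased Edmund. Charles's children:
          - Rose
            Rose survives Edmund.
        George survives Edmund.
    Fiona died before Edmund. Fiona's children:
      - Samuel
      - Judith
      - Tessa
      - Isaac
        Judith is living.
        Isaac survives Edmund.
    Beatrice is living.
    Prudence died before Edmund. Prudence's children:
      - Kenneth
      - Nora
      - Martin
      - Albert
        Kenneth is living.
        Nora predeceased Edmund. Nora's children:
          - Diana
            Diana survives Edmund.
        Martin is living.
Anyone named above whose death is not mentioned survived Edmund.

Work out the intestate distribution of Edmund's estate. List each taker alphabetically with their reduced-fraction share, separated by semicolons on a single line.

There is no surviving spouse, so the entire estate passes to Edmund's descendants per capita at each generation.
At generation 1 (Oliver, Fiona, Beatrice, Prudence) there are 4 shares of (1)/4 = 1/4 each.
Living: Beatrice — each takes 1/4.
Deceased: Oliver, Fiona, and Prudence. Their combined 3/4 is pooled and carried to generation 2.
At generation 2 (Quentin, Charles, George, Samuel, Judith, Tessa, Isaac, Kenneth, Nora, Martin, Albert) there are 11 shares of (3/4)/11 = 3/44 each.
Living: Quentin, George, Samuel, Judith, Tessa, Isaac, Kenneth, Martin, and Albert — each takes 3/44.
Deceased: Charles and Nora. Their combined 3/22 is pooled and carried to generation 3.
At generation 3 (Rose, Diana) there are 2 shares of (3/22)/2 = 3/44 each.
Living: Rose and Diana — each takes 3/44.

Albert 3/44; Beatrice 1/4; Diana 3/44; George 3/44; Isaac 3/44; Judith 3/44; Kenneth 3/44; Martin 3/44; Quentin 3/44; Rose 3/44; Samuel 3/44; Tessa 3/44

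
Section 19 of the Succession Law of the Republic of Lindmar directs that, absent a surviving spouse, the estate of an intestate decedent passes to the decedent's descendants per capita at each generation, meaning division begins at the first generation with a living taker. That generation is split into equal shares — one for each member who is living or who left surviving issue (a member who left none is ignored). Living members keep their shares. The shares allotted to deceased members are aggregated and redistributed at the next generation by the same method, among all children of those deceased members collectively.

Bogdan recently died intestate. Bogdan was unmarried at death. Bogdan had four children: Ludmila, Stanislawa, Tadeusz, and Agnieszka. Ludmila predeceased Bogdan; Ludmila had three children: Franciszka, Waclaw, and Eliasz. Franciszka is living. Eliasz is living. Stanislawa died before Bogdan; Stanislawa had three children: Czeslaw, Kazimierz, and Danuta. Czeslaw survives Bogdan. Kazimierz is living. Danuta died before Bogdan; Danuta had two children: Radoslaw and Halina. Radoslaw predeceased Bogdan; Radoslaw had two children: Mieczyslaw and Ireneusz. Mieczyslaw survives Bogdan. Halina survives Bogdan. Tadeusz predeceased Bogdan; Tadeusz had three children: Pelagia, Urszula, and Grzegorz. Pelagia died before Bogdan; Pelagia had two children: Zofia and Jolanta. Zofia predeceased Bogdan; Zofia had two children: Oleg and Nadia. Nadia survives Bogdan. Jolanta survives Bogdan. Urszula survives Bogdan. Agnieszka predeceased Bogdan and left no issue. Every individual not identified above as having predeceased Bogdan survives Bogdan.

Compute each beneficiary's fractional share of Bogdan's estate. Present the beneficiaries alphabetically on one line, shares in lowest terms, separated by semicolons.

There is no surviving spouse, so the entire estate passes to Bogdan's descendants per capita at each generation.
No one at generation 1 (Ludmila, Stanislawa, Tadeusz) is living; moving to the next generation.
At generation 2 (Franciszka, Waclaw, Eliasz, Czeslaw, Kazimierz, Danuta, Pelagia, Urszula, Grzegorz) there are 9 shares of (1)/9 = 1/9 each.
Living: Franciszka, Waclaw, Eliasz, Czeslaw, Kazimierz, Urszula, and Grzegorz — each takes 1/9.
Deceased: Danuta and Pelagia. Their combined 2/9 is pooled and carried to generation 3.
At generation 3 (Radoslaw, Halina, Zofia, Jolanta) there are 4 shares of (2/9)/4 = 1/18 each.
Living: Halina and Jolanta — each takes 1/18.
Deceased: Radoslaw and Zofia. Their combined 1/9 is pooled and carried to generation 4.
At generation 4 (Mieczyslaw, Ireneusz, Oleg, Nadia) there are 4 shares of (1/9)/4 = 1/36 each.
Living: Mieczyslaw, Ireneusz, Oleg, and Nadia — each takes 1/36.

Czeslaw 1/9; Eliasz 1/9; Franciszka 1/9; Grzegorz 1/9; Halina 1/18; Ireneusz 1/36; Jolanta 1/18; Kazimierz 1/9; Mieczyslaw 1/36; Nadia 1/36; Oleg 1/36; Urszula 1/9; Waclaw 1/9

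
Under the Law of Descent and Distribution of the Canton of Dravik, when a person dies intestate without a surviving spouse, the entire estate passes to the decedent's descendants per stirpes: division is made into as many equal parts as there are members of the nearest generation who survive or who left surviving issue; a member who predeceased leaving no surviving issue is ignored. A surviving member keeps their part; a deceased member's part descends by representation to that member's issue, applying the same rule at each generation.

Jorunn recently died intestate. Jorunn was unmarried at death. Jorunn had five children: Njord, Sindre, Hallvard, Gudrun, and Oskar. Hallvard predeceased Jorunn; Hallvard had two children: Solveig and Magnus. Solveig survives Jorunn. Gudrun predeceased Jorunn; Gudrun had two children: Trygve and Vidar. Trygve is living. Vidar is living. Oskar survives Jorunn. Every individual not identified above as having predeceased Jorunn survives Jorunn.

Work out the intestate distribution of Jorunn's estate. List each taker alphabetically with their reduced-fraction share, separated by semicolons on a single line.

There is no surviving spouse, so the entire estate passes to Jorunn's descendants per stirpes.
The estate is divided into 5 equal shares of 1/5 among Njord, Sindre, Hallvard, Gudrun, Oskar.
Njord is living and takes 1/5.
Sindre is living and takes 1/5.
Hallvard predeceased; the 1/5 allotted to Hallvard's branch passes to Hallvard's issue by representation.
The 1/5 is divided into 2 equal shares of 1/10 among Solveig, Magnus.
Solveig is living and takes 1/10.
Magnus is living and takes 1/10.
Gudrun predeceased; the 1/5 allotted to Gudrun's branch passes to Gudrun's issue by representation.
The 1/5 is divided into 2 equal shares of 1/10 among Trygve, Vidar.
Trygve is living and takes 1/10.
Vidar is living and takes 1/10.
Oskar is living and takes 1/5.

Magnus 1/10; Njord 1/5; Oskar 1/5; Sindre 1/5; Solveig 1/10; Trygve 1/10; Vidar 1/10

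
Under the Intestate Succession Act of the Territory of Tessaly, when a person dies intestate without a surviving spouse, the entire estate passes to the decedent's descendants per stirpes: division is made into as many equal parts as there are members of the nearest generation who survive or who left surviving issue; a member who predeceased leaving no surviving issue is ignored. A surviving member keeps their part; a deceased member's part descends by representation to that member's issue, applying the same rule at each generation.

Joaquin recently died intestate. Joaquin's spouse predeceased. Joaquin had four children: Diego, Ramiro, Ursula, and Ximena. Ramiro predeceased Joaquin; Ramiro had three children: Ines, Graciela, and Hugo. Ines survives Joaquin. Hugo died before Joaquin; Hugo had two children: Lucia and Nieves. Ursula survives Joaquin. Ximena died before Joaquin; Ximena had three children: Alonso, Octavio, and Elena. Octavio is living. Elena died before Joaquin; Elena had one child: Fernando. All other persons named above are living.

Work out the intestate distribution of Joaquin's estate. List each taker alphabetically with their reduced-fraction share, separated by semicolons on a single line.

Alonso 1/12; Diego 1/4; Fernando 1/12; Graciela 1/12; Ines 1/12; Lucia 1/24; Nieves 1/24; Octavio 1/12; Ursula 1/4

There is no surviving spouse, so the entire estate passes to Joaquin's descendants per stirpes.
The estate is divided into 4 equal shares of 1/4 among Diego, Ramiro, Ursula, Ximena.
Diego is living and takes 1/4.
Ramiro predeceased; the 1/4 allotted to Ramiro's branch passes to Ramiro's issue by representation.
The 1/4 is divided into 3 equal shares of 1/12 among Ines, Graciela, Hugo.
Ines is living and takes 1/12.
Graciela is living and takes 1/12.
Hugo predeceased; the 1/12 allotted to Hugo's branch passes to Hugo's issue by representation.
The 1/12 is divided into 2 equal shares of 1/24 among Lucia, Nieves.
Lucia is living and takes 1/24.
Nieves is living and takes 1/24.
Ursula is living and takes 1/4.
Ximena predeceased; the 1/4 allotted to Ximena's branch passes to Ximena's issue by representation.
The 1/4 is divided into 3 equal shares of 1/12 among Alonso, Octavio, Elena.
Alonso is living and takes 1/12.
Octavio is living and takes 1/12.
Elena predeceased; the 1/12 allotted to Elena's branch passes to Elena's issue by representation.
Fernando is the sole taker at this level and receives the full 1/12.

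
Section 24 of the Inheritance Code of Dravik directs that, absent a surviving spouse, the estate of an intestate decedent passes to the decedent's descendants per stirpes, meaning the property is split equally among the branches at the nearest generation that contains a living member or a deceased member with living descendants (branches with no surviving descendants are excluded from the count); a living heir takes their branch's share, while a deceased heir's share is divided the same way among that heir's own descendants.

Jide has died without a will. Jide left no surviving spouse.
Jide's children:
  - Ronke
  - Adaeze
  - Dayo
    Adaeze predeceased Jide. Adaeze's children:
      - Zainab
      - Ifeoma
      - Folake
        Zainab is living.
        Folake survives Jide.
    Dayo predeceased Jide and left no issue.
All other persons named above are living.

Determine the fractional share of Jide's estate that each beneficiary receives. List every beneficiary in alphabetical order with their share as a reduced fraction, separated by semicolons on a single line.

Folake 1/6; Ifeoma 1/6; Ronke 1/2; Zainab 1/6

There is no surviving spouse, so the entire estate passes to Jide's descendants per stirpes.
Dayo left no surviving issue, so that branch lapses and is disregarded.
The estate is divided into 2 equal shares of 1/2 among Ronke, Adaeze.
Ronke is living and takes 1/2.
Adaeze predeceased; the 1/2 allotted to Adaeze's branch passes to Adaeze's issue by representation.
The 1/2 is divided into 3 equal shares of 1/6 among Zainab, Ifeoma, Folake.
Zainab is living and takes 1/6.
Ifeoma is living and takes 1/6.
Folake is living and takes 1/6.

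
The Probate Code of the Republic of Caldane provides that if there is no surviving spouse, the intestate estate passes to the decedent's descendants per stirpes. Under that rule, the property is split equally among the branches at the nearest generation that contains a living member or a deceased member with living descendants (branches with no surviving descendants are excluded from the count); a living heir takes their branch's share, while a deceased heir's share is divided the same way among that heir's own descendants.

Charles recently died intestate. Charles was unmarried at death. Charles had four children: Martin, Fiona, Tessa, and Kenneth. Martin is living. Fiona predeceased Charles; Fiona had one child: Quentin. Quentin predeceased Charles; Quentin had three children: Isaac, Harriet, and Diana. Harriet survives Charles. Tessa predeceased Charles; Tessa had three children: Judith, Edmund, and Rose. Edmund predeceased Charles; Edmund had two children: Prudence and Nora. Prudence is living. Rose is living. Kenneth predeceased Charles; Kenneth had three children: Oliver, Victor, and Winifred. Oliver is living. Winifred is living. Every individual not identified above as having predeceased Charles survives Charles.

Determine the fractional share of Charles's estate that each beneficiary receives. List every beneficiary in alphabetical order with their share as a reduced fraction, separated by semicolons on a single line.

There is no surviving spouse, so the entire estate passes to Charles's descendants per stirpes.
The estate is divided into 4 equal shares of 1/4 among Martin, Fiona, Tessa, Kenneth.
Martin is living and takes 1/4.
Fiona predeceased; the 1/4 allotted to Fiona's branch passes to Fiona's issue by representation.
Quentin's line is the sole branch at this level, so the full 1/4 passes to Quentin's issue by representation.
The 1/4 is divided into 3 equal shares of 1/12 among Isaac, Harriet, Diana.
Isaac is living and takes 1/12.
Harriet is living and takes 1/12.
Diana is living and takes 1/12.
Tessa predeceased; the 1/4 allotted to Tessa's branch passes to Tessa's issue by representation.
The 1/4 is divided into 3 equal shares of 1/12 among Judith, Edmund, Rose.
Judith is living and takes 1/12.
Edmund predeceased; the 1/12 allotted to Edmund's branch passes to Edmund's issue by representation.
The 1/12 is divided into 2 equal shares of 1/24 among Prudence, Nora.
Prudence is living and takes 1/24.
Nora is living and takes 1/24.
Rose is living and takes 1/12.
Kenneth predeceased; the 1/4 allotted to Kenneth's branch passes to Kenneth's issue by representation.
The 1/4 is divided into 3 equal shares of 1/12 among Oliver, Victor, Winifred.
Oliver is living and takes 1/12.
Victor is living and takes 1/12.
Winifred is living and takes 1/12.

Diana 1/12; Harriet 1/12; Isaac 1/12; Judith 1/12; Martin 1/4; Nora 1/24; Oliver 1/12; Prudence 1/24; Rose 1/12; Victor 1/12; Winifred 1/12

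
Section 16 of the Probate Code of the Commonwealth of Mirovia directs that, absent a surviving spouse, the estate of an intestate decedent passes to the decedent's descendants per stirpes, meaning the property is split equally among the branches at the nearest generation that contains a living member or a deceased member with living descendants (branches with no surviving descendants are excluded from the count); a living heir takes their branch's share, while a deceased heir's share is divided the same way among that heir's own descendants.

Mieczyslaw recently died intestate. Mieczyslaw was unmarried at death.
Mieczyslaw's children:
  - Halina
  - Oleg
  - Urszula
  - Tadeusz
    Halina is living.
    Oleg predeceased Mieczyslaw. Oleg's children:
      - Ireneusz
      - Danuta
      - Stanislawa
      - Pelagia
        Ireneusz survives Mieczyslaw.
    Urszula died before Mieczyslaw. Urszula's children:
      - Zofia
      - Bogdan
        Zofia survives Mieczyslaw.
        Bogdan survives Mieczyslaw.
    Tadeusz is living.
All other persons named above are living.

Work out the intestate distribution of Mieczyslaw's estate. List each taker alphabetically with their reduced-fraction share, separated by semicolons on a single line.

Bogdan 1/8; Danuta 1/16; Halina 1/4; Ireneusz 1/16; Pelagia 1/16; Stanislawa 1/16; Tadeusz 1/4; Zofia 1/8

There is no surviving spouse, so the entire estate passes to Mieczyslaw's descendants per stirpes.
The estate is divided into 4 equal shares of 1/4 among Halina, Oleg, Urszula, Tadeusz.
Halina is living and takes 1/4.
Oleg predeceased; the 1/4 allotted to Oleg's branch passes to Oleg's issue by representation.
The 1/4 is divided into 4 equal shares of 1/16 among Ireneusz, Danuta, Stanislawa, Pelagia.
Ireneusz is living and takes 1/16.
Danuta is living and takes 1/16.
Stanislawa is living and takes 1/16.
Pelagia is living and takes 1/16.
Urszula predeceased; the 1/4 allotted to Urszula's branch passes to Urszula's issue by representation.
The 1/4 is divided into 2 equal shares of 1/8 among Zofia, Bogdan.
Zofia is living and takes 1/8.
Bogdan is living and takes 1/8.
Tadeusz is living and takes 1/4.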